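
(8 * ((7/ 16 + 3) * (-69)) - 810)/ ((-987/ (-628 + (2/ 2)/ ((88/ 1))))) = -99749715/ 57904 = -1722.67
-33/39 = -11/13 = -0.85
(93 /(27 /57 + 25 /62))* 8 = 876432 /1033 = 848.43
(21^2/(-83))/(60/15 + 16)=-441/1660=-0.27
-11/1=-11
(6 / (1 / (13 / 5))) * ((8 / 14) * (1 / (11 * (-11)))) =-312 / 4235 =-0.07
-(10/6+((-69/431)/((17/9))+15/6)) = -179449/43962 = -4.08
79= 79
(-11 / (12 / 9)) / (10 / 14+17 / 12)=-3.87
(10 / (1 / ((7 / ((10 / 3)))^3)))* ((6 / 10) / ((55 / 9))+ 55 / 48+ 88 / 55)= 263.38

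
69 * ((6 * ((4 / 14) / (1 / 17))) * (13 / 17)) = 1537.71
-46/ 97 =-0.47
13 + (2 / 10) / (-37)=2404 / 185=12.99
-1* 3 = -3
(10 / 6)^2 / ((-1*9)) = -25 / 81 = -0.31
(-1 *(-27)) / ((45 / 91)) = 273 / 5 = 54.60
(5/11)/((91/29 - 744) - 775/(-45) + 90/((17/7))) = -0.00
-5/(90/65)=-65/18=-3.61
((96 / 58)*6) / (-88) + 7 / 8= 1945 / 2552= 0.76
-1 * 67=-67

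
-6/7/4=-3/14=-0.21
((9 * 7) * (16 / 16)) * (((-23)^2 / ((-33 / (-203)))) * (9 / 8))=20296143 / 88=230637.99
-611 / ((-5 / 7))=4277 / 5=855.40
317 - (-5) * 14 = 387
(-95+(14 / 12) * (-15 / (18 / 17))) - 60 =-171.53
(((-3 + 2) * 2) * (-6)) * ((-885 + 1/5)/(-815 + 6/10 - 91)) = 17696/1509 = 11.73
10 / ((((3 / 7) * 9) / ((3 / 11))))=70 / 99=0.71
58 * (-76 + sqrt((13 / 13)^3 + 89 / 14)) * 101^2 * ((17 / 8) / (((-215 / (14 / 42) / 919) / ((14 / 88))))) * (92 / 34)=831640697209 / 14190 - 6252937573 * sqrt(1442) / 113520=56515843.53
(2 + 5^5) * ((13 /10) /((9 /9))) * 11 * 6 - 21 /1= 1341378 /5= 268275.60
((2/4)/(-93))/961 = -1/178746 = -0.00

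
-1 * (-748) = 748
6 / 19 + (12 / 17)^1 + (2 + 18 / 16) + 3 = 18467 / 2584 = 7.15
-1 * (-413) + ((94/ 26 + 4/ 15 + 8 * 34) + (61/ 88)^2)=1040992603/ 1510080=689.36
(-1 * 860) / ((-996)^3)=0.00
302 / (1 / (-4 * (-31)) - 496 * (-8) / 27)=1011096 / 492059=2.05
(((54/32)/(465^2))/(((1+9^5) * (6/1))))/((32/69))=69/1452724480000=0.00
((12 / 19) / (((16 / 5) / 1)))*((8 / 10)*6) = 18 / 19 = 0.95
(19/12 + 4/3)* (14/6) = 245/36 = 6.81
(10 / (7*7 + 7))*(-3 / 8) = -15 / 224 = -0.07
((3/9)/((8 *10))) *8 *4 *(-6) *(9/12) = -0.60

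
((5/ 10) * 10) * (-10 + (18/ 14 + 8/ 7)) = -265/ 7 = -37.86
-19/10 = -1.90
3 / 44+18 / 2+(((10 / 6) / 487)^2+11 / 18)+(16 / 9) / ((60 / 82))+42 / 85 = 60366918839 / 4789865124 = 12.60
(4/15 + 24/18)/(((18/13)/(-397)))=-20644/45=-458.76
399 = 399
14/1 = 14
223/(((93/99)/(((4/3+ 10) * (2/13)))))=166804/403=413.91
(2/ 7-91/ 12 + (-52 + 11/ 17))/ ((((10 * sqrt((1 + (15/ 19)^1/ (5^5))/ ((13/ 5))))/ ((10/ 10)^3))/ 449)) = -37605097 * sqrt(14669330)/ 33923568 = -4245.71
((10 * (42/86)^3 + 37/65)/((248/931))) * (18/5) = 75087646011/3204132100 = 23.43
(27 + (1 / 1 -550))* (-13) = 6786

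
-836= -836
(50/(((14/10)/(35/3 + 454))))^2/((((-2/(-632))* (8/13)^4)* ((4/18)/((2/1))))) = 68803944801109375/12544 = 5485008354680.28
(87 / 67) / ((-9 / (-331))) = 9599 / 201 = 47.76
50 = 50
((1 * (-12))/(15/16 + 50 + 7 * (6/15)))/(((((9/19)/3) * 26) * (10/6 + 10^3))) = -608/11196029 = -0.00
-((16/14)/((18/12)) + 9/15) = -143/105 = -1.36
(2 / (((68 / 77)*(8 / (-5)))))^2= 148225 / 73984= 2.00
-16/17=-0.94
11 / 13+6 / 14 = 116 / 91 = 1.27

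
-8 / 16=-0.50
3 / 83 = 0.04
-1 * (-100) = 100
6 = 6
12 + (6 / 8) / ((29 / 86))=14.22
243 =243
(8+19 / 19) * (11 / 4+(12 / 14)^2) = 6147 / 196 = 31.36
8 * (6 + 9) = 120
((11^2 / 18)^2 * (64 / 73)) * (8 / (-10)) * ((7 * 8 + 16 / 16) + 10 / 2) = -58095488 / 29565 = -1965.01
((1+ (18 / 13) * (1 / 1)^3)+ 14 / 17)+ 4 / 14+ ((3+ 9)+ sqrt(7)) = sqrt(7)+ 23969 / 1547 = 18.14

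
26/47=0.55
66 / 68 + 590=20093 / 34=590.97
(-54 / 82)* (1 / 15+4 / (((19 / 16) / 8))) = -69291 / 3895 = -17.79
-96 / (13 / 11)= -1056 / 13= -81.23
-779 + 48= -731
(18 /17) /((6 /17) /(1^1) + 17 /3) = 54 /307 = 0.18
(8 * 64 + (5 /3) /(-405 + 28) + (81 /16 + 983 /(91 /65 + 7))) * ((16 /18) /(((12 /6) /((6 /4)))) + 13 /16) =5702749891 /6080256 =937.91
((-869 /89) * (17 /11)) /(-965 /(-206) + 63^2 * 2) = -276658 /145621177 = -0.00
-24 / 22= -12 / 11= -1.09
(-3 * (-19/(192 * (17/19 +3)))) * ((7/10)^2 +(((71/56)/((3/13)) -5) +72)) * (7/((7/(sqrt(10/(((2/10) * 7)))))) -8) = -110658413/2486400 +110658413 * sqrt(14)/27847680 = -29.64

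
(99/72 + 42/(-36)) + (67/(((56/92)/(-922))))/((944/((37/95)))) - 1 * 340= -718777361/1883280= -381.66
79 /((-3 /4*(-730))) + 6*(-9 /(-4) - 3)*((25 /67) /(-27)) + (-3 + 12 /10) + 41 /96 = -2738417 /2347680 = -1.17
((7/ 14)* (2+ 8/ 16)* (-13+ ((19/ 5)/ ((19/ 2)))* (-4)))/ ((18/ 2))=-73/ 36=-2.03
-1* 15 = -15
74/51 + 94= 4868/51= 95.45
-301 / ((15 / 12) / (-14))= 16856 / 5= 3371.20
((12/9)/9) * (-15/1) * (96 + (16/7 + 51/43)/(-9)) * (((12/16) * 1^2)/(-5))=259019/8127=31.87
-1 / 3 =-0.33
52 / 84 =13 / 21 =0.62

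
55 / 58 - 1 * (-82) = 4811 / 58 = 82.95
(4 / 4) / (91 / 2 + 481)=2 / 1053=0.00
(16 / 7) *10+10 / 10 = 167 / 7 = 23.86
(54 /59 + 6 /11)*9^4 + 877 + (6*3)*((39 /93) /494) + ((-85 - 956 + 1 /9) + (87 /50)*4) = 810786766276 /86008725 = 9426.80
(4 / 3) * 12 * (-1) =-16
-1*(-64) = 64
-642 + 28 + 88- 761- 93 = -1380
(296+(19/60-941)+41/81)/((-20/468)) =13566371/900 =15073.75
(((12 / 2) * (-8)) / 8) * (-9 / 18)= 3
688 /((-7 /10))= -6880 /7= -982.86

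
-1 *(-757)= 757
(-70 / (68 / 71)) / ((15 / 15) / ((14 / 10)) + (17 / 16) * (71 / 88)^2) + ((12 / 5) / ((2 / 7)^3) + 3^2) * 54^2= 33815294148866 / 103648915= 326248.41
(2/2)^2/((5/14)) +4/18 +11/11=181/45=4.02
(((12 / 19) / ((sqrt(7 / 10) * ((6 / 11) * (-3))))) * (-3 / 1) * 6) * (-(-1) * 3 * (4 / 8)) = 198 * sqrt(70) / 133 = 12.46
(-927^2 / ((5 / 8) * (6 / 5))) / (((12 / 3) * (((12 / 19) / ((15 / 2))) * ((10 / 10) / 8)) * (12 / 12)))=-27212085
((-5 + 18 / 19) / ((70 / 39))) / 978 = -143 / 61940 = -0.00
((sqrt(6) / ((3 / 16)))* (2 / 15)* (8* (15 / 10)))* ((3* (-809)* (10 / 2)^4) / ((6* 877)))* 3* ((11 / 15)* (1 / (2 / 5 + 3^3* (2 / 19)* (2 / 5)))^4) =-72482911187500* sqrt(6) / 74715772071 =-2376.29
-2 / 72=-1 / 36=-0.03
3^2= 9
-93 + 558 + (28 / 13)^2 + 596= 180093 / 169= 1065.64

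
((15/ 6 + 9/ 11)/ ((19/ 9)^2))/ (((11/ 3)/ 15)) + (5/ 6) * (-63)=-2160210/ 43681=-49.45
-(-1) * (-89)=-89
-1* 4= -4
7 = 7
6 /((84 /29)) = 29 /14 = 2.07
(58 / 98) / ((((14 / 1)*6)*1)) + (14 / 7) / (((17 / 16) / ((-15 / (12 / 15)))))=-2469107 / 69972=-35.29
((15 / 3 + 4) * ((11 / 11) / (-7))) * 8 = -72 / 7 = -10.29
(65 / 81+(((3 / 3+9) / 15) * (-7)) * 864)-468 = -364435 / 81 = -4499.20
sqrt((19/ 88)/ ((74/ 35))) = sqrt(270655)/ 1628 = 0.32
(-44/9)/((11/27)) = -12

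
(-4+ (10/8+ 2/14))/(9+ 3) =-73/336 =-0.22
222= 222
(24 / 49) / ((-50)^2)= 6 / 30625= 0.00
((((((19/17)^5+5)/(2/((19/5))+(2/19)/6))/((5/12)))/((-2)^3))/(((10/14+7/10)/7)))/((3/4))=-35658730016/1452513711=-24.55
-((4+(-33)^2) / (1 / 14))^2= -234151204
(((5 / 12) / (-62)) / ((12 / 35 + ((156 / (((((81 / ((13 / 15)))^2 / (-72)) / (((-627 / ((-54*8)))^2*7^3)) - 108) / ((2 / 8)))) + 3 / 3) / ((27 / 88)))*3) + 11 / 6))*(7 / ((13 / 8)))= -167755945351050 / 48841708513210379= -0.00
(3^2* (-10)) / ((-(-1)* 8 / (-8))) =90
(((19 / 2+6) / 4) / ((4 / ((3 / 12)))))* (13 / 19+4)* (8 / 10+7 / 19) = 306249 / 231040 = 1.33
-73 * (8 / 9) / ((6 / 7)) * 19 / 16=-9709 / 108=-89.90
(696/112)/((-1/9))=-783/14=-55.93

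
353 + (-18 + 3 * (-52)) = 179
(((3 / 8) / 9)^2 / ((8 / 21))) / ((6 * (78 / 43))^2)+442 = 148698034831 / 336420864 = 442.00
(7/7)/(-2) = -1/2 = -0.50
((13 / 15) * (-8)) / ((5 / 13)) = -1352 / 75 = -18.03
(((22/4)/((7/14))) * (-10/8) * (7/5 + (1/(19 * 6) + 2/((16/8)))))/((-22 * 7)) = 1373/6384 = 0.22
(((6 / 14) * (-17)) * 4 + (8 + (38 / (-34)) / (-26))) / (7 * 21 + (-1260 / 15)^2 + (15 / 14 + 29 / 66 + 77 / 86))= -92636577 / 31634514379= -0.00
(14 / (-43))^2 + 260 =480936 / 1849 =260.11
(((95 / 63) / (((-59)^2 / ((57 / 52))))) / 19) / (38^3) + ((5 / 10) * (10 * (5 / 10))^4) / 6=52.08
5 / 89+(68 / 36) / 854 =0.06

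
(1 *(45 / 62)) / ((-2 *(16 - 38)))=45 / 2728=0.02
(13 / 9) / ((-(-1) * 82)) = 13 / 738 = 0.02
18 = 18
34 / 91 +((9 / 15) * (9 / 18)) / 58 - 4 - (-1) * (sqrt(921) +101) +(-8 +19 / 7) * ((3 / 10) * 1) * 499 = -36623653 / 52780 +sqrt(921) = -663.54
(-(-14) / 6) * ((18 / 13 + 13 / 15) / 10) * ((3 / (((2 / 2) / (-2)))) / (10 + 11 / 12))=-12292 / 42575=-0.29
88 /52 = 22 /13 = 1.69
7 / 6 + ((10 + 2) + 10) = 23.17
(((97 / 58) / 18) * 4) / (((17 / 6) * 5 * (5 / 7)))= 1358 / 36975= 0.04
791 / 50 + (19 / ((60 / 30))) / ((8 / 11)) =11553 / 400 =28.88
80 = 80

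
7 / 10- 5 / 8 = 3 / 40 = 0.08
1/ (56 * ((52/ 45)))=45/ 2912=0.02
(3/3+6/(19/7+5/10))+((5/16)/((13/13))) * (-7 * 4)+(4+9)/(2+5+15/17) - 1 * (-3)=-1.23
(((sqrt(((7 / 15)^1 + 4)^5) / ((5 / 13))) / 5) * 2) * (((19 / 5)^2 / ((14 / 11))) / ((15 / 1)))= 231735647 * sqrt(1005) / 221484375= 33.17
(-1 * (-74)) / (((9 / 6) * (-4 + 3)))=-148 / 3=-49.33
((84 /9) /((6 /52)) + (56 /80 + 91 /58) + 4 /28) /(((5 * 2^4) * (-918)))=-95119 /83859300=-0.00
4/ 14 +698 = 4888/ 7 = 698.29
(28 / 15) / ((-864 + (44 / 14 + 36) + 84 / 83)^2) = 2362927 / 859161193935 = 0.00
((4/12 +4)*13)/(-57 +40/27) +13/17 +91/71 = 1866683/1809293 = 1.03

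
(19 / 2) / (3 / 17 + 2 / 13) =4199 / 146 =28.76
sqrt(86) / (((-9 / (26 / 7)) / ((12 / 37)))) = -104 *sqrt(86) / 777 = -1.24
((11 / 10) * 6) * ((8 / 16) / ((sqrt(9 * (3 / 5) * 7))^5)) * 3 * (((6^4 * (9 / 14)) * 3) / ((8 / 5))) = 825 * sqrt(105) / 4802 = 1.76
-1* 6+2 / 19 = -112 / 19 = -5.89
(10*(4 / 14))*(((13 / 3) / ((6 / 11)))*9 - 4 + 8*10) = 2950 / 7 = 421.43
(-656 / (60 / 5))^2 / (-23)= -26896 / 207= -129.93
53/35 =1.51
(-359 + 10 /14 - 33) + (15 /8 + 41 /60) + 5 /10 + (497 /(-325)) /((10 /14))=-106570547 /273000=-390.37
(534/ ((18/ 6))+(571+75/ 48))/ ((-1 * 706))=-12009/ 11296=-1.06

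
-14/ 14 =-1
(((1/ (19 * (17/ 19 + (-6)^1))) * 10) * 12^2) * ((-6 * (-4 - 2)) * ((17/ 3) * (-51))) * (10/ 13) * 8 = 950468.52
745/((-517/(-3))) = 2235/517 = 4.32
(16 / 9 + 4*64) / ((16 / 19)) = 306.11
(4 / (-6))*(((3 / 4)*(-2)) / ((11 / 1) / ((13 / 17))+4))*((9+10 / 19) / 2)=2353 / 9082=0.26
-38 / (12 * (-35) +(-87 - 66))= 38 / 573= 0.07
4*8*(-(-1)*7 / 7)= 32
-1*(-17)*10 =170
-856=-856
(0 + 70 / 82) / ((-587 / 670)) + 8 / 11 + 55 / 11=1258271 / 264737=4.75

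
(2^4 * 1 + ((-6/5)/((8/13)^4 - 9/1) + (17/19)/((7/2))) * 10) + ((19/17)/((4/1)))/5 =228395474631/11438534660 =19.97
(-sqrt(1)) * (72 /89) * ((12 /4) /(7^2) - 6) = 20952 /4361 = 4.80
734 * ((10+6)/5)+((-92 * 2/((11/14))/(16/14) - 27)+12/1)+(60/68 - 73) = 1923083/935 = 2056.77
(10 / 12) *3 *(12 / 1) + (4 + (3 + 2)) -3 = 36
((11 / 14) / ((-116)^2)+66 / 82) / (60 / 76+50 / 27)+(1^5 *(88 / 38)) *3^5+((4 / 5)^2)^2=14005127918926261 / 24855973660000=563.45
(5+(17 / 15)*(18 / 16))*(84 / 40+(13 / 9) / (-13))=44929 / 3600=12.48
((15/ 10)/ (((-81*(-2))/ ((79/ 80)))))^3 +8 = 5159780845039/ 644972544000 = 8.00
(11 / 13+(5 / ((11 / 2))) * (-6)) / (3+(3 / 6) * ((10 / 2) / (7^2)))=-64582 / 42757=-1.51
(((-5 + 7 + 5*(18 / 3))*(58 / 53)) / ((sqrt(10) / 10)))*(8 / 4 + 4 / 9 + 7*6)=742400*sqrt(10) / 477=4921.75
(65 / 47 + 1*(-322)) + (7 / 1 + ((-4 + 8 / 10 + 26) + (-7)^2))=-241.82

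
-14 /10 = -7 /5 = -1.40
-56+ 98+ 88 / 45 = 1978 / 45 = 43.96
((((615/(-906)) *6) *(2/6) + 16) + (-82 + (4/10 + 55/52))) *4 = -2587231/9815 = -263.60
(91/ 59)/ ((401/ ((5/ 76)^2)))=2275/ 136654384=0.00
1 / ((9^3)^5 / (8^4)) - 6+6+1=205891132098745 / 205891132094649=1.00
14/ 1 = 14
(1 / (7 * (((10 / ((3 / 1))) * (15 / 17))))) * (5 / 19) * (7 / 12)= 17 / 2280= 0.01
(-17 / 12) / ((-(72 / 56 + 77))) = 119 / 6576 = 0.02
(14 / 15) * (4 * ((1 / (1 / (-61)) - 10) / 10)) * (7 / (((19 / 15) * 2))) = -6958 / 95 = -73.24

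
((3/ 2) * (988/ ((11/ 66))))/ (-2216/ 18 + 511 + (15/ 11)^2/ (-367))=888450849/ 38755703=22.92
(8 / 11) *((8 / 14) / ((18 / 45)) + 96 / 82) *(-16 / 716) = -23872 / 565103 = -0.04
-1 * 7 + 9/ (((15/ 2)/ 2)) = -23/ 5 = -4.60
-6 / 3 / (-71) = 0.03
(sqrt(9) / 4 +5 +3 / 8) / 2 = 49 / 16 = 3.06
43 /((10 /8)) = 172 /5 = 34.40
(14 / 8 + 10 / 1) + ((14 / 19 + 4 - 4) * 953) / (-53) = -6039 / 4028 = -1.50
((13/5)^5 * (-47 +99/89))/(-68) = 379090153/4728125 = 80.18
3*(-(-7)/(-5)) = -21/5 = -4.20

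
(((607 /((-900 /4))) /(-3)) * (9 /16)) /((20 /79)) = 47953 /24000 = 2.00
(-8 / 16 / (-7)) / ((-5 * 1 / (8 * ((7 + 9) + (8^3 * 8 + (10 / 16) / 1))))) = -32901 / 70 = -470.01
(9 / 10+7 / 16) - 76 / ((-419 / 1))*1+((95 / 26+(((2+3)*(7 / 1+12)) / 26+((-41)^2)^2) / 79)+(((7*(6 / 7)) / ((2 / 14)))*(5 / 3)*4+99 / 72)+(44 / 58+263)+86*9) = 37093.48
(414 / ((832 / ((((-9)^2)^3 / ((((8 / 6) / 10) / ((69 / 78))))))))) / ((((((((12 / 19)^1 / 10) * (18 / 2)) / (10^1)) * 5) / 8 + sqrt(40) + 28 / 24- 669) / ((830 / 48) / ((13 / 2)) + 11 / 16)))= -11467965505874958486675 / 1303739240679546112- 2146601371209220125 * sqrt(10) / 81483702542471632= -8879.52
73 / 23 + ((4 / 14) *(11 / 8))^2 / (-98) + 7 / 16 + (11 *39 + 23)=805124547 / 1767136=455.61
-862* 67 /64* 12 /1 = -86631 /8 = -10828.88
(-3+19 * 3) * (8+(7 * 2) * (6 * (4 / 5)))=20304 / 5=4060.80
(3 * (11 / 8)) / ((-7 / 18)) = -10.61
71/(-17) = -71/17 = -4.18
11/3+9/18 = 25/6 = 4.17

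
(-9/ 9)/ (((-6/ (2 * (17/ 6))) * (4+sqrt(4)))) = 17/ 108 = 0.16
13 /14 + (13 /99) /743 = 956423 /1029798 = 0.93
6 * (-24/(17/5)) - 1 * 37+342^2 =1987039/17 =116884.65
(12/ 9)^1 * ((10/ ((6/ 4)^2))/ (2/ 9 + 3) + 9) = 1204/ 87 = 13.84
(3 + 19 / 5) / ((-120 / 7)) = -119 / 300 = -0.40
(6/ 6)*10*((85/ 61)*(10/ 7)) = 19.91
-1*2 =-2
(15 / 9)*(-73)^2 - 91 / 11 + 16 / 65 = 19033958 / 2145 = 8873.64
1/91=0.01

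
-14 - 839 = -853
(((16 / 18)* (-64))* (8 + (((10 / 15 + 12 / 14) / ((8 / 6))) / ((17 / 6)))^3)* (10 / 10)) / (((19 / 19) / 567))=-62631309312 / 240737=-260164.87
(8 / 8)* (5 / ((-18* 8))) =-5 / 144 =-0.03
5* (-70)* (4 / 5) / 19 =-280 / 19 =-14.74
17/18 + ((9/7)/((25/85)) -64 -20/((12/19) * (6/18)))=-96821/630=-153.68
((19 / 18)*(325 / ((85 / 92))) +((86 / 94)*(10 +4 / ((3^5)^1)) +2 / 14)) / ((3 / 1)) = 517292165 / 4077297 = 126.87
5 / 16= 0.31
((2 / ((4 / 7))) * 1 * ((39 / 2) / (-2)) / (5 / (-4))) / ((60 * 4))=91 / 800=0.11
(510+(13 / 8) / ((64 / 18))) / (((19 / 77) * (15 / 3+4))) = 3354043 / 14592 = 229.85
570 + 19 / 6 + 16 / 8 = 3451 / 6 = 575.17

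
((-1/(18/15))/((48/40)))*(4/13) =-25/117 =-0.21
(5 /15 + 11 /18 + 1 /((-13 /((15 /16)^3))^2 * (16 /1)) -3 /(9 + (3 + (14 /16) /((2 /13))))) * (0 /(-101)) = 0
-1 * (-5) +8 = 13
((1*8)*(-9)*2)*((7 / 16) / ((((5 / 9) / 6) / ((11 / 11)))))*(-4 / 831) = 4536 / 1385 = 3.28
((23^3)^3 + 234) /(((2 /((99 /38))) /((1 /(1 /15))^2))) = 40120675539300675 /76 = 527903625517114.14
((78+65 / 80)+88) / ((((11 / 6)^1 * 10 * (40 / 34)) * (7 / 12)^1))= 408357 / 30800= 13.26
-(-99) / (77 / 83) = 747 / 7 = 106.71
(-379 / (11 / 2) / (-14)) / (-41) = -379 / 3157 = -0.12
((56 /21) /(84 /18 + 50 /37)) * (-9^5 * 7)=-30587382 /167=-183157.98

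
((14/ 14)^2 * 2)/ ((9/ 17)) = 34/ 9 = 3.78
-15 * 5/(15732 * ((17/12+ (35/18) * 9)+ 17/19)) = -25/103891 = -0.00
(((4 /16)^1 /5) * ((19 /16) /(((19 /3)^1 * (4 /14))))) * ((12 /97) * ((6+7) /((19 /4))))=819 /73720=0.01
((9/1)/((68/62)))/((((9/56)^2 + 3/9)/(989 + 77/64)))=83842479/3706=22623.44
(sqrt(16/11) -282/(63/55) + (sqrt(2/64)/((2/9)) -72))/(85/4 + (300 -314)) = -26728/609 + 9 * sqrt(2)/116 + 16 * sqrt(11)/319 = -43.61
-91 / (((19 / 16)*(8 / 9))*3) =-546 / 19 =-28.74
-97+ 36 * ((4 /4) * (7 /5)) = -233 /5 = -46.60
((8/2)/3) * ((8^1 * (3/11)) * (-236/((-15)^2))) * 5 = -15.26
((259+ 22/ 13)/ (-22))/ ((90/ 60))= -3389/ 429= -7.90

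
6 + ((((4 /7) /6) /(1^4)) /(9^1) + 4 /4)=1325 /189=7.01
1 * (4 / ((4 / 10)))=10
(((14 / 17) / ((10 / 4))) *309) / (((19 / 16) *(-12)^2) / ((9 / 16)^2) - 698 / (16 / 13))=-622944 / 163285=-3.82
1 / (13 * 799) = 0.00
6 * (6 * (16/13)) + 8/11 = 6440/143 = 45.03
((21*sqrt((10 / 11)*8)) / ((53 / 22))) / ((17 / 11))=1848*sqrt(55) / 901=15.21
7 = 7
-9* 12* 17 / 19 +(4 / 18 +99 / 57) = -16189 / 171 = -94.67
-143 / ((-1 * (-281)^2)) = 143 / 78961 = 0.00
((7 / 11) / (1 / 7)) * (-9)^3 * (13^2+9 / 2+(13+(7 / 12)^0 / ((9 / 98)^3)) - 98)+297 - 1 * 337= -98560313 / 22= -4480014.23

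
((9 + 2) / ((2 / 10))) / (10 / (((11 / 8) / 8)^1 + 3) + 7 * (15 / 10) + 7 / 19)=424270 / 108159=3.92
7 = 7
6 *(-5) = -30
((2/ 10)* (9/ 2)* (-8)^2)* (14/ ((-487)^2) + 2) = 136613376/ 1185845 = 115.20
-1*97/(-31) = 97/31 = 3.13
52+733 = 785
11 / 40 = 0.28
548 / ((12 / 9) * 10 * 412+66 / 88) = 6576 / 65929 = 0.10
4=4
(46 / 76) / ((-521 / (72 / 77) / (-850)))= 703800 / 762223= 0.92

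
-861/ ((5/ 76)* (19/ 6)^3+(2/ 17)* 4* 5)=-193.83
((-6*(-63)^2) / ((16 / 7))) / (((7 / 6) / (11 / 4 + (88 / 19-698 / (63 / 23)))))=671759487 / 304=2209735.15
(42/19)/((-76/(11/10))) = -231/7220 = -0.03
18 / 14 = 9 / 7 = 1.29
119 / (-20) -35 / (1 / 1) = -819 / 20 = -40.95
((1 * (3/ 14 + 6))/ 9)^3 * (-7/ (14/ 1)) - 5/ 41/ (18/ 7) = -1288069/ 6075216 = -0.21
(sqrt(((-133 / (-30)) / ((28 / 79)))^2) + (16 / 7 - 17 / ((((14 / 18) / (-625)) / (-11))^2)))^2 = 60998783358242940723336121 / 34574400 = 1764275977551105463.10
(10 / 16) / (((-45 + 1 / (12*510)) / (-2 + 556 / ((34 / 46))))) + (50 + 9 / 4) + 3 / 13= 42.06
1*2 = 2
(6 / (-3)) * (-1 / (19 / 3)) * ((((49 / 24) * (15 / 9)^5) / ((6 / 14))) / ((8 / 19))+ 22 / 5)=104907421 / 2216160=47.34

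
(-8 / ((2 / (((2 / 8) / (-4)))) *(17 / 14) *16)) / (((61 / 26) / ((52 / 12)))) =1183 / 49776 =0.02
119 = 119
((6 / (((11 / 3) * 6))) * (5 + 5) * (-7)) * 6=-1260 / 11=-114.55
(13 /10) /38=13 /380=0.03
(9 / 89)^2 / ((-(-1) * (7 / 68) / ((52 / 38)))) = 143208 / 1053493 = 0.14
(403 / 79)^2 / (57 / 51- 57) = -2760953 / 5928950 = -0.47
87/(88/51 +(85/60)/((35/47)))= 621180/25903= 23.98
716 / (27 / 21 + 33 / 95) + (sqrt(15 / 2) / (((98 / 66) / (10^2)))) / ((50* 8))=33* sqrt(30) / 392 + 238070 / 543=438.90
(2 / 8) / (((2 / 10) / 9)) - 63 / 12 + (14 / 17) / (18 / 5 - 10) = 1597 / 272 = 5.87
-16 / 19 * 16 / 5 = -256 / 95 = -2.69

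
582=582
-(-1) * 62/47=62/47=1.32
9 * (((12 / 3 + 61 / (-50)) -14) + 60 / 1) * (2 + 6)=3512.16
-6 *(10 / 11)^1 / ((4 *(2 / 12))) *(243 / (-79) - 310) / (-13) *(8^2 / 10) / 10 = -7123104 / 56485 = -126.11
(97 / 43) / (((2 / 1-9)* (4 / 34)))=-1649 / 602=-2.74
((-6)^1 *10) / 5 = -12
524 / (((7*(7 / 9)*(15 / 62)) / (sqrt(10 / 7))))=97464*sqrt(70) / 1715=475.48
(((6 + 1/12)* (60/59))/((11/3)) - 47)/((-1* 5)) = 29408/3245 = 9.06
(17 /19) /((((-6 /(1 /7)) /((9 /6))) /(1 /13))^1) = -17 /6916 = -0.00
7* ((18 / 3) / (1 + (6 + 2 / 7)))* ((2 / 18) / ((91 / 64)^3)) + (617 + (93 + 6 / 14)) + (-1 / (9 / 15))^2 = 1678689556 / 2352987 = 713.43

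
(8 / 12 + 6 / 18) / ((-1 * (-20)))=1 / 20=0.05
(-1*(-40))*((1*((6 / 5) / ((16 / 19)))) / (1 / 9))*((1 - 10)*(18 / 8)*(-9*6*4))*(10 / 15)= 1495908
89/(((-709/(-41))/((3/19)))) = 10947/13471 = 0.81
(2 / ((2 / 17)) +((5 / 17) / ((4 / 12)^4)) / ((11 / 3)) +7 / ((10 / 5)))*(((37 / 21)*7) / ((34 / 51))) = 373589 / 748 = 499.45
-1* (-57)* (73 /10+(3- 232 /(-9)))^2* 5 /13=200317171 /7020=28535.21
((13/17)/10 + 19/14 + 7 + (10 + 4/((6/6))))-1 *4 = 10968/595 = 18.43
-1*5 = -5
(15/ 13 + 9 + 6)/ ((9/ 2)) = 140/ 39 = 3.59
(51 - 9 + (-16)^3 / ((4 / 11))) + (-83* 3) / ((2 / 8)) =-12218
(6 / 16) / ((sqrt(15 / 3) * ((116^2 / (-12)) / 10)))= -9 * sqrt(5) / 13456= -0.00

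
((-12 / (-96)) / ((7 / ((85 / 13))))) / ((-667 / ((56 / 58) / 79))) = -85 / 39730522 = -0.00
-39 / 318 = -13 / 106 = -0.12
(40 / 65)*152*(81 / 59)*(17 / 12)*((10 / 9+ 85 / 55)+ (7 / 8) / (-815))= 3321861846 / 6876155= 483.10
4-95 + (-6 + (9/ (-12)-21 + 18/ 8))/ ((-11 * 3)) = -1985/ 22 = -90.23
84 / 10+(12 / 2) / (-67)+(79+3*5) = 34274 / 335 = 102.31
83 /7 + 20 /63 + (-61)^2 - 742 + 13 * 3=190901 /63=3030.17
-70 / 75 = -14 / 15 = -0.93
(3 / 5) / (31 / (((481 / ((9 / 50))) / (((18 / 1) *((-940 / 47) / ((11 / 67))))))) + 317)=0.00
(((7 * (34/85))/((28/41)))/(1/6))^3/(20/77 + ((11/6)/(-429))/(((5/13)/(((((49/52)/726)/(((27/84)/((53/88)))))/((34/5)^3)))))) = 68885495259345692928/1201881334814375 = 57314.72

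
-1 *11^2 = -121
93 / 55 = 1.69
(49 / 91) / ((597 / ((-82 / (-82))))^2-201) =7 / 4630704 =0.00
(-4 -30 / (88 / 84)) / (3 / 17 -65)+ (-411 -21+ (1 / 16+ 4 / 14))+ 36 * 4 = -194925469 / 678832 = -287.15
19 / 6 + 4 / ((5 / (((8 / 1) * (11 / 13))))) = 8.58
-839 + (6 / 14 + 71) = -5373 / 7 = -767.57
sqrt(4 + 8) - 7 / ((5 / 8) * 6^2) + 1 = 31 / 45 + 2 * sqrt(3) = 4.15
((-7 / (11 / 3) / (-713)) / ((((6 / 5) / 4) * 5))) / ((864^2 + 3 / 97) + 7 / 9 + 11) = 12222 / 5111293429231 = 0.00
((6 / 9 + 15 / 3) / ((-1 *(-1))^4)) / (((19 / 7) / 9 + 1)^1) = 357 / 82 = 4.35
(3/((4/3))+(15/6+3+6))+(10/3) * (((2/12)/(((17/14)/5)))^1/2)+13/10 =49553/3060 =16.19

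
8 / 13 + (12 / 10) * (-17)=-1286 / 65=-19.78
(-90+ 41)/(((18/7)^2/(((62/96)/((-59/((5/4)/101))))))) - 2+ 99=35958026939/370697472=97.00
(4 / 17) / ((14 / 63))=18 / 17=1.06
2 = 2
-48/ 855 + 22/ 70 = 103/ 399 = 0.26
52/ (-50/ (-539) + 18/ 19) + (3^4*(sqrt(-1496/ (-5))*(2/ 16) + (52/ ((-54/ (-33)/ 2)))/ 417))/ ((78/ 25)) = 19970137/ 370157 + 135*sqrt(1870)/ 104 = 110.08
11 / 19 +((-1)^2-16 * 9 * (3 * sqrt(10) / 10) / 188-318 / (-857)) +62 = 1041298 / 16283-54 * sqrt(10) / 235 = 63.22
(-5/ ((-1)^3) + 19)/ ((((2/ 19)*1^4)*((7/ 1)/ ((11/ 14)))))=1254/ 49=25.59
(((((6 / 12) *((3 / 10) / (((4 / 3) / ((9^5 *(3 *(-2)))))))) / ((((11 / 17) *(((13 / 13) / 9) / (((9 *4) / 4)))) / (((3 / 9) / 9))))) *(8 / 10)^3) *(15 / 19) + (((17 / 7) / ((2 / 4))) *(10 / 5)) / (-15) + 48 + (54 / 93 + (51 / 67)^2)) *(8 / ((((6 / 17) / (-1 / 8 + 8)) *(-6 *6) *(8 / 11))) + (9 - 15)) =14025481793546590783 / 14658452424000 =956818.73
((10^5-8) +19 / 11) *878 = 965739418 / 11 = 87794492.55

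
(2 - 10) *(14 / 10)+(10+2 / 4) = -0.70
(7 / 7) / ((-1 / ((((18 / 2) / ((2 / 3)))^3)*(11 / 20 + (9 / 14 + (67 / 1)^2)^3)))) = -24438851305538973543 / 109760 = -222657172973204.93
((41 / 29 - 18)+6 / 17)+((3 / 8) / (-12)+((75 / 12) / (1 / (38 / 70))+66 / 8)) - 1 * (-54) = 5452949 / 110432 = 49.38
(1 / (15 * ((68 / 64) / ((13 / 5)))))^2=43264 / 1625625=0.03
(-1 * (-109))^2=11881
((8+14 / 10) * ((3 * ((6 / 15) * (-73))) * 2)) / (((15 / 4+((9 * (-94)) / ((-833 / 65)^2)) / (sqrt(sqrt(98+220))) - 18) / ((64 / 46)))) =-6731509193393500820451224569856 * 318^(3 / 4) / 36826021314919466021914425462259 - 879623577258094462879088640000 * 318^(1 / 4) / 36826021314919466021914425462259+2433350405724284750996989132800 * sqrt(318) / 36826021314919466021914425462259+148042824624621844738691121865531904 / 920650532872986650547860636556475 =148.11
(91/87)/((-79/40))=-3640/6873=-0.53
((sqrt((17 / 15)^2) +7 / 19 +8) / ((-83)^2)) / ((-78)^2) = 677 / 2986278165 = 0.00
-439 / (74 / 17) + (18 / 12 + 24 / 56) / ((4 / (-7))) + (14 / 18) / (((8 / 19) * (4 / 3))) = -365291 / 3552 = -102.84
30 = 30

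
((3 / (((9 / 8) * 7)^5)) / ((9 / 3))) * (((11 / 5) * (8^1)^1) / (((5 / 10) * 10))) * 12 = 11534336 / 8270304525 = 0.00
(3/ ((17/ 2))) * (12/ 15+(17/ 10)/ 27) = 233/ 765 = 0.30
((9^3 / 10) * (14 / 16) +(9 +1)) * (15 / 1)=1106.81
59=59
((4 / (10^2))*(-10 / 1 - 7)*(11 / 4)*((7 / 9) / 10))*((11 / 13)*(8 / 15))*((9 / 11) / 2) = -1309 / 48750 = -0.03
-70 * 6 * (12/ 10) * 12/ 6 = -1008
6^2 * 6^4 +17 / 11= 513233 / 11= 46657.55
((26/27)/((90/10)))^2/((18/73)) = 24674/531441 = 0.05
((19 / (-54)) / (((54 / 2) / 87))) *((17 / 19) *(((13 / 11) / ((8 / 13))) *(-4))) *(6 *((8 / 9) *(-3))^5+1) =-5453514235 / 866052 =-6296.98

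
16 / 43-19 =-801 / 43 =-18.63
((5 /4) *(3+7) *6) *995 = 74625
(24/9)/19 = 8/57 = 0.14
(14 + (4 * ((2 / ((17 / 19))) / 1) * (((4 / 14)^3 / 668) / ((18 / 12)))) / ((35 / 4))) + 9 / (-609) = 41468364073 / 2965150965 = 13.99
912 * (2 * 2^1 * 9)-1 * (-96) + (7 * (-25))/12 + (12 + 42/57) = 7507163/228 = 32926.15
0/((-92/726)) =0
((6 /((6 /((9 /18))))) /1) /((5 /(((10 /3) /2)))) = 1 /6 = 0.17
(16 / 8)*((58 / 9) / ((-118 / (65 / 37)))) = -3770 / 19647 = -0.19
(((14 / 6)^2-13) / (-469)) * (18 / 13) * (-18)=-2448 / 6097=-0.40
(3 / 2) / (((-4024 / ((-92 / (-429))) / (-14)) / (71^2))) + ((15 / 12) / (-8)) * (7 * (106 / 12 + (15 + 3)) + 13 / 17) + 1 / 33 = -5586843601 / 234776256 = -23.80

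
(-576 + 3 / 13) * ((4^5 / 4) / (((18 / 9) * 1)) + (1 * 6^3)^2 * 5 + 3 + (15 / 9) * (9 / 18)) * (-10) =17470875725 / 13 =1343913517.31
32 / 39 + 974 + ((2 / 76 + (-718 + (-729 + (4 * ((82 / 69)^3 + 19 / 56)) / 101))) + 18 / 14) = -27007762611812 / 57367198161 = -470.79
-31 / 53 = -0.58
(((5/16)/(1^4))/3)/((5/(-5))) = -5/48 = -0.10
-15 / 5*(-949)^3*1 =2564011047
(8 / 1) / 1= 8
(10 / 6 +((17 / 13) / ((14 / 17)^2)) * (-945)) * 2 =-1987945 / 546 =-3640.92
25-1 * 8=17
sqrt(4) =2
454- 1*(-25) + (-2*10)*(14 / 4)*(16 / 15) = 1213 / 3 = 404.33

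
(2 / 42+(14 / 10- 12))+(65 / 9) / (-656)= -10.56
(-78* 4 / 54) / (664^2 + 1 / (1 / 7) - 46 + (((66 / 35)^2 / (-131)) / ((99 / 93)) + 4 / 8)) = -16689400 / 1273438857969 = -0.00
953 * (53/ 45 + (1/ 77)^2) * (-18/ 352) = -149755373/ 2608760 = -57.40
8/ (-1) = -8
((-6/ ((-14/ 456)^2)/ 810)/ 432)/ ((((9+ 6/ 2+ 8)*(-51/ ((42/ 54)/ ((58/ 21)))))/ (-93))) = -11191/ 23959800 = -0.00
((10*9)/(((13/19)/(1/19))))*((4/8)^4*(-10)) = -4.33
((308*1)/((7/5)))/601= 220/601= 0.37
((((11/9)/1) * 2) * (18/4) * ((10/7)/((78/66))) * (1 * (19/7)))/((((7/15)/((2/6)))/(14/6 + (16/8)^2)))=2184050/13377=163.27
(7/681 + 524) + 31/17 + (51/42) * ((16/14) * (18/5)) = 1505626858/2836365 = 530.83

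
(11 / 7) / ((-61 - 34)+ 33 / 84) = -44 / 2649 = -0.02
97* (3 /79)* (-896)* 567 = -147837312 /79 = -1871358.38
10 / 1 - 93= -83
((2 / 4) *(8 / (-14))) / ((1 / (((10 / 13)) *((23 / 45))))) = -92 / 819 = -0.11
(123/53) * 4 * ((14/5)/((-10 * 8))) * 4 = -1722/1325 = -1.30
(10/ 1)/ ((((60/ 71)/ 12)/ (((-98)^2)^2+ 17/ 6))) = 39292884823/ 3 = 13097628274.33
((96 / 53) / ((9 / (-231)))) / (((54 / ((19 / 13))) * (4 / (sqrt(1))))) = -5852 / 18603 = -0.31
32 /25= 1.28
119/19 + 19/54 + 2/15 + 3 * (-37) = -534811/5130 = -104.25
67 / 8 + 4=99 / 8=12.38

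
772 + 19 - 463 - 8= 320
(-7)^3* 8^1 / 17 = -2744 / 17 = -161.41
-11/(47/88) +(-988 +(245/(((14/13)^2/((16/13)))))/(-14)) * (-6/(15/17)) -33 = 11171343/1645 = 6791.09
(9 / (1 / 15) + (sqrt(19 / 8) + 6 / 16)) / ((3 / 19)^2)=361 * sqrt(38) / 36 + 130321 / 24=5491.86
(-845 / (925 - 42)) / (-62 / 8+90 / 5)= -3380 / 36203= -0.09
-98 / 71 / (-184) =49 / 6532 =0.01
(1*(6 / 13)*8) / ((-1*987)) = -16 / 4277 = -0.00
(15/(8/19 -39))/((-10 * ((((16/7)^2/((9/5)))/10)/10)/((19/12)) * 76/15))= 628425/1501184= 0.42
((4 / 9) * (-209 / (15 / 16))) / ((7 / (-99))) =147136 / 105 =1401.30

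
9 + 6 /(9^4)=19685 /2187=9.00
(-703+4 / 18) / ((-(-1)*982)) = -6325 / 8838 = -0.72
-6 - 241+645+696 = 1094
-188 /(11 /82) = -15416 /11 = -1401.45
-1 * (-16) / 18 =8 / 9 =0.89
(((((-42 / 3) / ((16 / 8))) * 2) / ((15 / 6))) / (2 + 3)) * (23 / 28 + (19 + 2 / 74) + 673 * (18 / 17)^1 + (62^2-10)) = -80424083 / 15725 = -5114.41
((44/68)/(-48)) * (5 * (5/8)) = -275/6528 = -0.04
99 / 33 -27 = -24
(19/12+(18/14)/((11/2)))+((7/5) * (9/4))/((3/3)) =5737/1155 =4.97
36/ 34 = 18/ 17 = 1.06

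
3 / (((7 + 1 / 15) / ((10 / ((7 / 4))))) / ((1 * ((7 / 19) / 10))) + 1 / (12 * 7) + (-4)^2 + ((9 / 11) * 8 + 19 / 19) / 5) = 308 / 5245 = 0.06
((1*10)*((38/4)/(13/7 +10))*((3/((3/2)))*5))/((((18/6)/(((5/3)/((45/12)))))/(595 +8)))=1782200/249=7157.43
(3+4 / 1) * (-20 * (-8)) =1120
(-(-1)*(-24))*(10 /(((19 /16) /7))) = -26880 /19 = -1414.74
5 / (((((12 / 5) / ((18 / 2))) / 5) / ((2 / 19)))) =375 / 38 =9.87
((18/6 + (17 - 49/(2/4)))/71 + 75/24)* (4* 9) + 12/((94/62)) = 539697/6674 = 80.87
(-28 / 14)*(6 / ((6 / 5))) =-10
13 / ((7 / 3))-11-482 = -3412 / 7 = -487.43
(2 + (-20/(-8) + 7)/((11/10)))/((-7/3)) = -351/77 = -4.56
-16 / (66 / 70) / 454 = -280 / 7491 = -0.04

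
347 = 347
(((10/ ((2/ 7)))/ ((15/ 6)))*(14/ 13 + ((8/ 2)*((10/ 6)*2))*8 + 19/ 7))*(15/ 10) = 30155/ 13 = 2319.62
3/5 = 0.60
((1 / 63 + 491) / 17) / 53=30934 / 56763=0.54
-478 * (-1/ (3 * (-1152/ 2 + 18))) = -239/ 837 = -0.29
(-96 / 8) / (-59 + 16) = 12 / 43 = 0.28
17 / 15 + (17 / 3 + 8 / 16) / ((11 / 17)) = 10.66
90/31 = 2.90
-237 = -237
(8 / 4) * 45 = 90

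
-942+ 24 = -918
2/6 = 1/3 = 0.33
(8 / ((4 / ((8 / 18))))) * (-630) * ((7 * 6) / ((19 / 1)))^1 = -23520 / 19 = -1237.89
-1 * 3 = -3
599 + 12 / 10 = 3001 / 5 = 600.20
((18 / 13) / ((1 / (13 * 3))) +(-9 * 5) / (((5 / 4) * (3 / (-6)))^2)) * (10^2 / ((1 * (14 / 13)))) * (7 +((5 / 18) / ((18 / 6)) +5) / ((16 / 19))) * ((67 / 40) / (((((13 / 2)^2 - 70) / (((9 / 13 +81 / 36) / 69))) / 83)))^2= -1712742448119529 / 506129594880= -3384.00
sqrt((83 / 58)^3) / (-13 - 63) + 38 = 38 - 83* sqrt(4814) / 255664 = 37.98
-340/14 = -24.29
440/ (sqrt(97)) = 440 * sqrt(97)/ 97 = 44.68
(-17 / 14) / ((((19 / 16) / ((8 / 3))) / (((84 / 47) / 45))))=-0.11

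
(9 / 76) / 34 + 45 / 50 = 11673 / 12920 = 0.90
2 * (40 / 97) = 0.82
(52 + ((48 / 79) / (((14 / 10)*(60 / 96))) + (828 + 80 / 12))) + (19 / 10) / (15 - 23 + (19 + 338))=887.37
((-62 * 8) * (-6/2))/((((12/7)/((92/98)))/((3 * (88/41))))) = 1505856/287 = 5246.89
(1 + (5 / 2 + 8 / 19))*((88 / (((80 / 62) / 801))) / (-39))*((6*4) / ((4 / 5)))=-40698009 / 247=-164769.27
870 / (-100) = -8.70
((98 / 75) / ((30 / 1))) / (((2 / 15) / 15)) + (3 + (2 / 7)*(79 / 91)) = 51903 / 6370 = 8.15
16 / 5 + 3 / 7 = 127 / 35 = 3.63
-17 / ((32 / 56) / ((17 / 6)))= -2023 / 24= -84.29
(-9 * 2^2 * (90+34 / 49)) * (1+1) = -319968 / 49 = -6529.96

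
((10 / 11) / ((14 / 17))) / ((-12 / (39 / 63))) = -1105 / 19404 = -0.06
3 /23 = 0.13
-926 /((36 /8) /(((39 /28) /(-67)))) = 6019 /1407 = 4.28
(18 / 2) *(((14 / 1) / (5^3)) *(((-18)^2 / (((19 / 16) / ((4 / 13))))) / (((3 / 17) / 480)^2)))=773202640896 / 1235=626075012.87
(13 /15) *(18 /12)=13 /10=1.30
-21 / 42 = -0.50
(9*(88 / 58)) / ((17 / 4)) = 1584 / 493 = 3.21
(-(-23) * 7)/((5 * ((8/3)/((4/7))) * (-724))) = -69/7240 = -0.01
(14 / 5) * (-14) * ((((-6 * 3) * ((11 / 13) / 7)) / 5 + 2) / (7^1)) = -2848 / 325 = -8.76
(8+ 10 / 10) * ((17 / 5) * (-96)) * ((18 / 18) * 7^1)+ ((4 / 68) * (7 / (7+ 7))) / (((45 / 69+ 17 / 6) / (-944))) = -841052112 / 40885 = -20571.17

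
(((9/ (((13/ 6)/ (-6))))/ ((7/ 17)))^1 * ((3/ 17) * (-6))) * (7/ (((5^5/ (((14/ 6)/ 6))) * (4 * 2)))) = 567/ 81250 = 0.01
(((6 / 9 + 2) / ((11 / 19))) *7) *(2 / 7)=304 / 33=9.21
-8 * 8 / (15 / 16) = -1024 / 15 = -68.27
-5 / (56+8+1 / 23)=-115 / 1473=-0.08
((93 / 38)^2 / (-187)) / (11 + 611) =-8649 / 167957416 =-0.00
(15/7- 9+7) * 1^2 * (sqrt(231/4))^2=33/4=8.25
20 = 20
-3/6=-1/2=-0.50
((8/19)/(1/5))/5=8/19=0.42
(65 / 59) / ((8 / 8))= 65 / 59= 1.10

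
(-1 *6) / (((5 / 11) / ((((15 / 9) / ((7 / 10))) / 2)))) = -110 / 7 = -15.71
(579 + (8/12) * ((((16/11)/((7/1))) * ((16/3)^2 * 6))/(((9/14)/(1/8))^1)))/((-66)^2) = 519985/3881196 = 0.13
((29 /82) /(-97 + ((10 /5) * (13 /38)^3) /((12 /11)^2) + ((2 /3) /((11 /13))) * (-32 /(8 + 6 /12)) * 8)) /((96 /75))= -8369180325 /3654924704713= -0.00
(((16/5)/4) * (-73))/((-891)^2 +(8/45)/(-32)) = -10512/142898579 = -0.00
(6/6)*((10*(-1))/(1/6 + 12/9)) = -20/3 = -6.67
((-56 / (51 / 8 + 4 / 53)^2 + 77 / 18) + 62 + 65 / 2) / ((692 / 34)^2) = 1895641434169 / 8059523544900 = 0.24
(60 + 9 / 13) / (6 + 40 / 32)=3156 / 377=8.37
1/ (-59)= -0.02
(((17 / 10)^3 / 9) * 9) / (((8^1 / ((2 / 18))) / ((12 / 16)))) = 4913 / 96000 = 0.05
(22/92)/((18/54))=33/46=0.72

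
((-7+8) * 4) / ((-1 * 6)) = -2 / 3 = -0.67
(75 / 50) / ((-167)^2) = 3 / 55778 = 0.00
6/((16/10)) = 3.75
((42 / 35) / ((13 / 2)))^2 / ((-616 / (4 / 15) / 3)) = -72 / 1626625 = -0.00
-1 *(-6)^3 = 216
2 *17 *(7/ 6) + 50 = 269/ 3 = 89.67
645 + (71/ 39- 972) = -12682/ 39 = -325.18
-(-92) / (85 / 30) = 552 / 17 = 32.47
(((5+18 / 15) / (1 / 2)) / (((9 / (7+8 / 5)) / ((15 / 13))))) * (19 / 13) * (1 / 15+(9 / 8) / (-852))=1.31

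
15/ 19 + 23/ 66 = 1427/ 1254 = 1.14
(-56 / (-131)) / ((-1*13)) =-56 / 1703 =-0.03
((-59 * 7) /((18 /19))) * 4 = -15694 /9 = -1743.78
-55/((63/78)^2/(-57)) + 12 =708184/147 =4817.58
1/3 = 0.33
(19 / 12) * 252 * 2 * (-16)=-12768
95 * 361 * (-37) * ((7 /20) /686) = -253783 /392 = -647.41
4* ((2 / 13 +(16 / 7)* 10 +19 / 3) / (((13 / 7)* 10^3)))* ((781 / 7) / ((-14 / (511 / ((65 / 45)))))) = -1370193429 / 7689500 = -178.19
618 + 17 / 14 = 8669 / 14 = 619.21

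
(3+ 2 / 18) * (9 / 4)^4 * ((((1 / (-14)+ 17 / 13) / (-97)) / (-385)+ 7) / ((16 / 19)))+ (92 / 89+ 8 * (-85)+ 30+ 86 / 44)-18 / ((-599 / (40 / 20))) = 167958959585787 / 10601140566016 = 15.84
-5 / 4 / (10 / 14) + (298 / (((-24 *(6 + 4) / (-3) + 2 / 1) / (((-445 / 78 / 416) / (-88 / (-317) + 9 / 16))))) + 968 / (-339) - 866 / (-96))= 697581062461 / 160140719856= 4.36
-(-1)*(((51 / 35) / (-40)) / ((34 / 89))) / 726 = -89 / 677600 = -0.00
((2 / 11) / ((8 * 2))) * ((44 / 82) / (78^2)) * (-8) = -0.00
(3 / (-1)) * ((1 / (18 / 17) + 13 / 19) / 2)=-557 / 228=-2.44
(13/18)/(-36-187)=-13/4014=-0.00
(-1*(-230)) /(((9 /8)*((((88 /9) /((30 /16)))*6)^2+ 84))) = 103500 /538141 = 0.19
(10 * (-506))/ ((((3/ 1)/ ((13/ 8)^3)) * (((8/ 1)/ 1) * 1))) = -2779205/ 3072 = -904.69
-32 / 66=-0.48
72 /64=9 /8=1.12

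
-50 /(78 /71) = -1775 /39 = -45.51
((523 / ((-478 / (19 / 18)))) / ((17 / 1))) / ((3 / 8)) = -19874 / 109701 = -0.18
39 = 39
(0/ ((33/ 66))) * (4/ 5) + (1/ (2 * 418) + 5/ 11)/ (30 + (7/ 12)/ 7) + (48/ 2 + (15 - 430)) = -29499416/ 75449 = -390.98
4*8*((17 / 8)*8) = 544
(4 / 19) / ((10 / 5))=2 / 19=0.11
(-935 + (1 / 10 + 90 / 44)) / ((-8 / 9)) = 461763 / 440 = 1049.46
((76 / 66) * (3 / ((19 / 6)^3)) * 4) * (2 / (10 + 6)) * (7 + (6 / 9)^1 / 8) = 1530 / 3971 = 0.39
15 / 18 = 0.83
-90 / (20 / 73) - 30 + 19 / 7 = -4981 / 14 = -355.79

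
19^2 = 361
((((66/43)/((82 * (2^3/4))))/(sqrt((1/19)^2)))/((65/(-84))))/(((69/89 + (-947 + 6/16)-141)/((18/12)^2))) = 0.00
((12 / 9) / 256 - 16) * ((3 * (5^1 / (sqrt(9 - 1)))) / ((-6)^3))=15355 * sqrt(2) / 55296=0.39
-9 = -9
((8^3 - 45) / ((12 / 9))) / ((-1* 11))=-1401 / 44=-31.84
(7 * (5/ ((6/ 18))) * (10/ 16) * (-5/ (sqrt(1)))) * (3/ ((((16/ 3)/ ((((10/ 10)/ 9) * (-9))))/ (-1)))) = -23625/ 128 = -184.57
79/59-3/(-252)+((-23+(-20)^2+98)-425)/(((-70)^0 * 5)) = 56255/4956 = 11.35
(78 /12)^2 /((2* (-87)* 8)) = -169 /5568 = -0.03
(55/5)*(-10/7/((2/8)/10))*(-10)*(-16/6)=-352000/21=-16761.90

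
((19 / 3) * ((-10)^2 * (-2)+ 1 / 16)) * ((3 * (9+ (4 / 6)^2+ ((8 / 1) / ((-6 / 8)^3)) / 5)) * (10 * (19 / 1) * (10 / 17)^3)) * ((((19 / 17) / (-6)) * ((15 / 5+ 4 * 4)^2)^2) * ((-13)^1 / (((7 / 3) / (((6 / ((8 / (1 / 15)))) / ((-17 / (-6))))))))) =-101297634926685925 / 51114852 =-1981765200.59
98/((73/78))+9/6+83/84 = 657353/6132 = 107.20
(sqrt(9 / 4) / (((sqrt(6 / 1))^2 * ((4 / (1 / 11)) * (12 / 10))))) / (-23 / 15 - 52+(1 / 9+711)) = 0.00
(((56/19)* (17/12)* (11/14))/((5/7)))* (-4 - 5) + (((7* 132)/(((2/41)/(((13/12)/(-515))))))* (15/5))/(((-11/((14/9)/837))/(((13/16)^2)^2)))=-66547583149873/1610228367360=-41.33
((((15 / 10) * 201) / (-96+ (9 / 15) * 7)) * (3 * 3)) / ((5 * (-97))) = 201 / 3298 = 0.06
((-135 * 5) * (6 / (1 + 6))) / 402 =-1.44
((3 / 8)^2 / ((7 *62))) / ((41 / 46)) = 207 / 569408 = 0.00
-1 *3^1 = -3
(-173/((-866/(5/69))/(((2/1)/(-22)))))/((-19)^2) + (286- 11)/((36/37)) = 402392642885/1423698804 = 282.64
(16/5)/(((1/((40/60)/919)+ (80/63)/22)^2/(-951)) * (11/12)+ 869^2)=31887136512/7506722082936955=0.00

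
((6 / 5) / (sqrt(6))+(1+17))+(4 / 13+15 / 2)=sqrt(6) / 5+671 / 26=26.30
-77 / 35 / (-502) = 11 / 2510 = 0.00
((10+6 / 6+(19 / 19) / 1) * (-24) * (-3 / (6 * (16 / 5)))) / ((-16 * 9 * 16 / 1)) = -5 / 256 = -0.02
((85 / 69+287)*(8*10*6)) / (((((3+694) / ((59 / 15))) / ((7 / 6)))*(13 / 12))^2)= 5.11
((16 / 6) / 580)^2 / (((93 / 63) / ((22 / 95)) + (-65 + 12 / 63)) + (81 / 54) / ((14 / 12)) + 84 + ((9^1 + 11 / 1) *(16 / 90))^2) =5544 / 10357566775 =0.00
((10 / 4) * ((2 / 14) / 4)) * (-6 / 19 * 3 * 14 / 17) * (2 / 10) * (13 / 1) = -117 / 646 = -0.18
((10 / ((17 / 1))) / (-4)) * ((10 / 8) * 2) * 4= -1.47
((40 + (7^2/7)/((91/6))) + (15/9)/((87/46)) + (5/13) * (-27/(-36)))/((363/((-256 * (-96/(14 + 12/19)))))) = 845616128/4389759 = 192.63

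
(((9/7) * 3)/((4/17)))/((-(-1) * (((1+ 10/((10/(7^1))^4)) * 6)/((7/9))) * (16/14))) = 14875/27208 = 0.55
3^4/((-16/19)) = -1539/16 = -96.19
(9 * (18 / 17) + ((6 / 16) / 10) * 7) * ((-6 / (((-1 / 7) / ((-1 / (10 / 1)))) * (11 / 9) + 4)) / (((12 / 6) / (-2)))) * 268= 168633171 / 61540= 2740.22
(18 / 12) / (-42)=-1 / 28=-0.04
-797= -797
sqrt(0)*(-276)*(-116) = 0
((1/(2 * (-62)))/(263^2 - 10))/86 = -1/737511576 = -0.00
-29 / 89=-0.33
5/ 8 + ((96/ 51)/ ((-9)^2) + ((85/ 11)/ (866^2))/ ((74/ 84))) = 0.65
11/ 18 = 0.61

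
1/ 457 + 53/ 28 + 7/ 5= 210817/ 63980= 3.30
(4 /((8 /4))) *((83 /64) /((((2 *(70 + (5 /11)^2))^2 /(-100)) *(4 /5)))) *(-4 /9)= 6076015 /831341088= 0.01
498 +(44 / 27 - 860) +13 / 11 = -106679 / 297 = -359.19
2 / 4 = 1 / 2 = 0.50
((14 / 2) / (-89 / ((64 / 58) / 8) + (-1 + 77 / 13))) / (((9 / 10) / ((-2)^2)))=-14560 / 299673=-0.05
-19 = -19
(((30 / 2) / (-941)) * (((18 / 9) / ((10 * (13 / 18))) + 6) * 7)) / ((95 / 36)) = -308448 / 1162135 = -0.27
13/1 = 13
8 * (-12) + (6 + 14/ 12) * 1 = -533/ 6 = -88.83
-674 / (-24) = 337 / 12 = 28.08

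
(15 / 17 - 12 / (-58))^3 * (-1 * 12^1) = -1858249836 / 119823157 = -15.51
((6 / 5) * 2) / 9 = 4 / 15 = 0.27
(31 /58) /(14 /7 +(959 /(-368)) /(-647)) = 3690488 /13837379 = 0.27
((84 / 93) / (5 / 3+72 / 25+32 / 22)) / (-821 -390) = -3300 / 26552213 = -0.00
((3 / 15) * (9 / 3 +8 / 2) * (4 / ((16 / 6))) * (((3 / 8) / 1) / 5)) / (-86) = -63 / 34400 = -0.00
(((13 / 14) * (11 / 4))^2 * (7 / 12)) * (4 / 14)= 20449 / 18816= 1.09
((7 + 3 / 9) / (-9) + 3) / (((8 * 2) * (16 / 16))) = 59 / 432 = 0.14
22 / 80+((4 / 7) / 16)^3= 0.28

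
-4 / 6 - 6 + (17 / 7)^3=7879 / 1029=7.66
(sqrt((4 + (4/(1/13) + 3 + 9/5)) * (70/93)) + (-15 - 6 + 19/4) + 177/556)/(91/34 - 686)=75293/3229387 - 136 * sqrt(24738)/2160669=0.01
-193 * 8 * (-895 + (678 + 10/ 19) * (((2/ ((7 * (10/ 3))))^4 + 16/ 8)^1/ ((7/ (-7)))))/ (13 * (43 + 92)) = 33047409236696/ 16679446875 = 1981.33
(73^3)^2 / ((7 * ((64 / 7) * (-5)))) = -151334226289 / 320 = -472919457.15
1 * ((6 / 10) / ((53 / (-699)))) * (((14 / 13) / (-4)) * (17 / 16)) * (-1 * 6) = -13.58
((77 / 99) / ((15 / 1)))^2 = 49 / 18225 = 0.00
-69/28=-2.46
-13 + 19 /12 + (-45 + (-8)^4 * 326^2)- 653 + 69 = 5223670267 /12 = 435305855.58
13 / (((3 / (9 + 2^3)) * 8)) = 221 / 24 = 9.21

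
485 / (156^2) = 485 / 24336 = 0.02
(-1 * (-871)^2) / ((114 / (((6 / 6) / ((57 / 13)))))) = -9862333 / 6498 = -1517.75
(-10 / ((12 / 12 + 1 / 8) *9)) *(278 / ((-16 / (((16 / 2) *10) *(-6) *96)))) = -7116800 / 9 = -790755.56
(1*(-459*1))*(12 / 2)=-2754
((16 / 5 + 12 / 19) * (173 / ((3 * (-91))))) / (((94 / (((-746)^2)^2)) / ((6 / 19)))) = -214319360313152 / 84835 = -2526308249.11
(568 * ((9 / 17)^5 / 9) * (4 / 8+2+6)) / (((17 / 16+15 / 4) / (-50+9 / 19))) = -28054206144 / 122191223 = -229.59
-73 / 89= -0.82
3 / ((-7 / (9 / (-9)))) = 3 / 7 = 0.43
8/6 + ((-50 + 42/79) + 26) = -5246/237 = -22.14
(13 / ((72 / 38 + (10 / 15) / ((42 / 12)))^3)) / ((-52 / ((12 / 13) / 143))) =-190563597 / 1070654554112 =-0.00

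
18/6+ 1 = 4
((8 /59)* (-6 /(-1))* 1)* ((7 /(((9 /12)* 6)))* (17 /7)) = 544 /177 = 3.07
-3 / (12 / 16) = -4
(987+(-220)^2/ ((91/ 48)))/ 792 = 268113/ 8008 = 33.48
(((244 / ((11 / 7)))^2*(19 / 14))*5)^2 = 391870530318400 / 14641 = 26765284496.85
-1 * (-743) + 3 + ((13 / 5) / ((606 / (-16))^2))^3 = 72161343698318959618 / 96731023723516125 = 746.00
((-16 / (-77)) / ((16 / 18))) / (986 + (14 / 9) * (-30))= 27 / 108493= 0.00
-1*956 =-956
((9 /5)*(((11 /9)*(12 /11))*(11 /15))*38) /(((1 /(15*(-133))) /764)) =-509685792 /5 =-101937158.40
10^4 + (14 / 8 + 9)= 40043 / 4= 10010.75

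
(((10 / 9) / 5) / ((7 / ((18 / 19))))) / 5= 4 / 665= 0.01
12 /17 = 0.71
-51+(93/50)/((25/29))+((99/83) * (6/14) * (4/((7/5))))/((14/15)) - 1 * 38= -3034707857/35586250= -85.28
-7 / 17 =-0.41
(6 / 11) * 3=18 / 11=1.64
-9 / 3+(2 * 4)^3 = 509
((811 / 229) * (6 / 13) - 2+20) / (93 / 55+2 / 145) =93230940 / 8094463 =11.52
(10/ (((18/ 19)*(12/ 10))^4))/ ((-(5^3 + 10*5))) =-0.03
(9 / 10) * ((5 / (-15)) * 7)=-21 / 10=-2.10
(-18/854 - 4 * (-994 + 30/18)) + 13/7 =726724/183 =3971.17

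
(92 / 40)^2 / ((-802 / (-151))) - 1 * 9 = -641921 / 80200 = -8.00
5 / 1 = 5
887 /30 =29.57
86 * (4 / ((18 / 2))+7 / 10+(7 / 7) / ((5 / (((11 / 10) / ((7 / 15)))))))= 43774 / 315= 138.97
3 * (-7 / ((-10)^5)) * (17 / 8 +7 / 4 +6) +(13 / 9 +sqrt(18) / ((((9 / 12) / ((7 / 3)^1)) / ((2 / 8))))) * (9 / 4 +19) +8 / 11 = 2488764241 / 79200000 +595 * sqrt(2) / 12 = 101.55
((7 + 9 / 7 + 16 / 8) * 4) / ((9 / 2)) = 64 / 7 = 9.14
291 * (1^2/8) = 291/8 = 36.38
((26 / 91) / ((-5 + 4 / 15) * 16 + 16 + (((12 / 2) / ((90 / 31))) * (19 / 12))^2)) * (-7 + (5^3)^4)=-15820312046400 / 11119073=-1422808.54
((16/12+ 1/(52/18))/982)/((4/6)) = 0.00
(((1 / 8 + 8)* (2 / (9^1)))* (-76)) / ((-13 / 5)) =475 / 9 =52.78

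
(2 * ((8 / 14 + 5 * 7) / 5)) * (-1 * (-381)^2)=-72290178 / 35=-2065433.66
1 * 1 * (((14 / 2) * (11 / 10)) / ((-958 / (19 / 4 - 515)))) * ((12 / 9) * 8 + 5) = 7386379 / 114960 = 64.25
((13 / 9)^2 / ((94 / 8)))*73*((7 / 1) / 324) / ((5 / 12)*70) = 0.01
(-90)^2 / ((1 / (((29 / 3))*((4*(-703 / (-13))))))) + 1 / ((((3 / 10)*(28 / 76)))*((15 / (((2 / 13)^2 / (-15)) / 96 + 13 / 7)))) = 227212151451347 / 13415220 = 16936893.43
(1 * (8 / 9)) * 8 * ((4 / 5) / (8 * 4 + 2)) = 128 / 765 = 0.17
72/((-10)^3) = -0.07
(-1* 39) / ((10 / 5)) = -39 / 2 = -19.50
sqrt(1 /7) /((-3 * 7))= -sqrt(7) /147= -0.02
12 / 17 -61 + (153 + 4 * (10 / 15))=4864 / 51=95.37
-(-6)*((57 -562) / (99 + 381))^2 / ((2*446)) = 10201 / 1370112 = 0.01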